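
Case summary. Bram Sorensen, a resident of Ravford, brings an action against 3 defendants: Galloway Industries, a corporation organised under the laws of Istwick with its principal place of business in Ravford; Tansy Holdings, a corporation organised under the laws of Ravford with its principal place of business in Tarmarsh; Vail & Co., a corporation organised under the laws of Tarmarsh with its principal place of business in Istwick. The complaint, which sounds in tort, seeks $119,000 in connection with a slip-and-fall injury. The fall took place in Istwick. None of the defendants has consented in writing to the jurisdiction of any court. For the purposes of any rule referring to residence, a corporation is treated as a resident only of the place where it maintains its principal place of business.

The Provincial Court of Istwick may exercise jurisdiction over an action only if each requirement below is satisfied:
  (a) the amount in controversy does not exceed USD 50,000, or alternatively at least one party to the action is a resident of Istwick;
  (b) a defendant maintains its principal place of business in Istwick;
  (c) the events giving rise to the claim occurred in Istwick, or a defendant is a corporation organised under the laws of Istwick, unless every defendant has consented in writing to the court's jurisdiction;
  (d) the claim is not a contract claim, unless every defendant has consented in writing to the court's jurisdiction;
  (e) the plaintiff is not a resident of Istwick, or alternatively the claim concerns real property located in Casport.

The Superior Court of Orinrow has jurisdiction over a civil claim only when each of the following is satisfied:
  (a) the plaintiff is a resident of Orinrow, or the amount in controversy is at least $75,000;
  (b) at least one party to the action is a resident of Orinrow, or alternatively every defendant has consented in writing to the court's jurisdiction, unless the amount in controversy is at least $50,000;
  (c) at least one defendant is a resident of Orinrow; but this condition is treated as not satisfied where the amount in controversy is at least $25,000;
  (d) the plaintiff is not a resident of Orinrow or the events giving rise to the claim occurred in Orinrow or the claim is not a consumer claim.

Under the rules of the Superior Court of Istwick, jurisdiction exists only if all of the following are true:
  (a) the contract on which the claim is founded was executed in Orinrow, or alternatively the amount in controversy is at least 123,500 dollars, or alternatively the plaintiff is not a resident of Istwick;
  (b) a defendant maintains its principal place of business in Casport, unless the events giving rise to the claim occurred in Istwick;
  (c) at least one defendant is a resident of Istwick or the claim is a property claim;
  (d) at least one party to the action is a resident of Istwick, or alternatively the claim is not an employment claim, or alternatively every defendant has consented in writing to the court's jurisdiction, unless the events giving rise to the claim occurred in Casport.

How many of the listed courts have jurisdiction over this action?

2

The Provincial Court of Istwick:
  (a) Vail & Co. resides in Istwick, which satisfies one of the alternatives. Satisfied.
  (b) Vail & Co. has its principal place of business in Istwick. Met.
  (c) The operative events occurred in Istwick, so one alternative holds. Satisfied.
  (d) The claim is a tort claim, not a contract claim. Met.
  (e) The plaintiff resides in Ravford, which is not Istwick, so one alternative holds. Met.
  → Every requirement is satisfied — jurisdiction.
The Superior Court of Orinrow:
  (a) The amount in controversy is 119,000 dollars, which meets the $75,000 floor, which satisfies one of the alternatives. Satisfied.
  (b) No party resides in Orinrow; no such written consent has been filed — every alternative fails. However, the amount in controversy is USD 119,000, which meets the USD 50,000 floor, so the 'unless' proviso supplies this condition. Satisfied.
  (c) No defendant resides in Orinrow (they reside in Ravford, Tarmarsh, Istwick). Not satisfied.
  (d) The plaintiff resides in Ravford, which is not Orinrow, so one alternative holds. Condition met.
  → The court lacks jurisdiction.
The Superior Court of Istwick:
  (a) The plaintiff resides in Ravford, which is not Istwick — that alternative is enough. Met.
  (b) The corporate defendant(s) have their principal place of business in Istwick, Ravford, Tarmarsh, not Casport. But the operative events occurred in Istwick, and the 'unless' clause therefore excuses the requirement. Met.
  (c) Vail & Co. resides in Istwick, so one alternative holds. Satisfied.
  (d) Vail & Co. resides in Istwick — that alternative is enough. Satisfied.
  → The court has jurisdiction.
Courts with jurisdiction: the Provincial Court of Istwick, the Superior Court of Istwick — 2 in total.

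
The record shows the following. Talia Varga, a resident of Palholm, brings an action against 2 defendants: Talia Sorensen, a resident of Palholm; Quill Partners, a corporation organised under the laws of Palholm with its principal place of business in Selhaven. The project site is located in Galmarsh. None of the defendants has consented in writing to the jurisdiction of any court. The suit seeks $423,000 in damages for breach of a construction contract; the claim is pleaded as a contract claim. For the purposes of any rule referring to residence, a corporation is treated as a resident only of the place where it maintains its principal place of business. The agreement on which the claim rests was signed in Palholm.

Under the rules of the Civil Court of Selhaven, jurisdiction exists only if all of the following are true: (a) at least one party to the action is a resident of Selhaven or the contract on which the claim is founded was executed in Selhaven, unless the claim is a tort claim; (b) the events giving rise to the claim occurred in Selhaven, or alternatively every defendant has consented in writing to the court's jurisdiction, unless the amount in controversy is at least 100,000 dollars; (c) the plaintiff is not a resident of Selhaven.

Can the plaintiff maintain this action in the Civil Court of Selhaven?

Yes

The Civil Court of Selhaven:
  (a) Quill Partners resides in Selhaven, so this disjunct is met. Condition met.
  (b) The operative events occurred in Galmarsh, not Selhaven; no such written consent has been filed — every alternative fails. But the amount in controversy is $423,000, which meets the USD 100,000 floor, and the 'unless' clause therefore excuses the requirement. Condition met.
  (c) The plaintiff resides in Palholm, which is not Selhaven. Met.
  → Every requirement is satisfied — jurisdiction.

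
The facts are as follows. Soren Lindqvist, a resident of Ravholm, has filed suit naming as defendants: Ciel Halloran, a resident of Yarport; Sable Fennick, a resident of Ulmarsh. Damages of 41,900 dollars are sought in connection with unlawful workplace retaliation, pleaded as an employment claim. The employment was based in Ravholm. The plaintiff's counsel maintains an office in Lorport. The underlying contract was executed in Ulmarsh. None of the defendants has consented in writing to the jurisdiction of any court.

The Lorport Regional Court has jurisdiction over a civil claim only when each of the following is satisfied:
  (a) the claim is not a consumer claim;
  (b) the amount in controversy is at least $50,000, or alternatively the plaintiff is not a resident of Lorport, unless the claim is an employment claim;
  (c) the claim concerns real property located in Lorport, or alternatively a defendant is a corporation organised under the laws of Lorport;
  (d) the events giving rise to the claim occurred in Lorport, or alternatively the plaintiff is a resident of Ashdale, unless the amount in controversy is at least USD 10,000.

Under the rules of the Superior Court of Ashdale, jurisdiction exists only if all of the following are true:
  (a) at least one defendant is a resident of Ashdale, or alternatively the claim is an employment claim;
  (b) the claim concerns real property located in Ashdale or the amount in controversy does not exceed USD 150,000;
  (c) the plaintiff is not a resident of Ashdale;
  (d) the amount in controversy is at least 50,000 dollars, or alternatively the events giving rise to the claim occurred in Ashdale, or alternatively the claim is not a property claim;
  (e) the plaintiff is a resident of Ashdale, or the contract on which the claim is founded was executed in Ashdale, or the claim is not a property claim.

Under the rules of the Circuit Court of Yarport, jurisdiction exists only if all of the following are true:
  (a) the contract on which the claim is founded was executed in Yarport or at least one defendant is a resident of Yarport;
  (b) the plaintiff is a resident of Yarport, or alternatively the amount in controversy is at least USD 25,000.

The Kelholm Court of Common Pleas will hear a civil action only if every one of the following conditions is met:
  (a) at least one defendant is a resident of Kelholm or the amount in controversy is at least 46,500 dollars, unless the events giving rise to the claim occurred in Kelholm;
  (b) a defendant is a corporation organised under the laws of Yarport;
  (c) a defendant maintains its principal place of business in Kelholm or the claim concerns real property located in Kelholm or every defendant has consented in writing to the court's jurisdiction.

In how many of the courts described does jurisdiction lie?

The Lorport Regional Court:
  (a) The claim is an employment claim, not a consumer claim. Met.
  (b) The plaintiff resides in Ravholm, which is not Lorport, which satisfies one of the alternatives. Met.
  (c) The claim does not concern real property; no defendant is a corporation — none of the alternatives is met. Fails.
  (d) The operative events occurred in Ravholm, not Lorport; the plaintiff resides in Ravholm, not Ashdale — none of the alternatives is met. However, the amount in controversy is $41,900, which meets the 10,000 dollars floor, so the 'unless' proviso supplies this condition. Met.
  → The court lacks jurisdiction.
The Superior Court of Ashdale:
  (a) The claim is an employment claim, so this disjunct is met. Satisfied.
  (b) The amount in controversy is USD 41,900, within the 150,000 dollars ceiling, which satisfies one of the alternatives. Condition met.
  (c) The plaintiff resides in Ravholm, which is not Ashdale. Condition met.
  (d) The claim is an employment claim, not a property claim, so this disjunct is met. Satisfied.
  (e) The claim is an employment claim, not a property claim — that alternative is enough. Condition met.
  → Jurisdiction lies.
The Circuit Court of Yarport:
  (a) Ciel Halloran resides in Yarport, so this disjunct is met. Met.
  (b) The amount in controversy is USD 41,900, which meets the $25,000 floor, so this disjunct is met. Satisfied.
  → Jurisdiction lies.
The Kelholm Court of Common Pleas:
  (a) No defendant resides in Kelholm (they reside in Yarport, Ulmarsh); the amount in controversy is $41,900, below the 46,500 dollars floor — no alternative holds. Nor does the 'unless' clause help: the operative events occurred in Ravholm, not Kelholm. Fails.
  (b) No defendant is a corporation. Not satisfied.
  (c) No defendant is a corporation; the claim does not concern real property; no such written consent has been filed — no alternative holds. Condition not met.
  → At least one condition fails; no jurisdiction.
Courts with jurisdiction: the Superior Court of Ashdale, the Circuit Court of Yarport — 2 in total.

2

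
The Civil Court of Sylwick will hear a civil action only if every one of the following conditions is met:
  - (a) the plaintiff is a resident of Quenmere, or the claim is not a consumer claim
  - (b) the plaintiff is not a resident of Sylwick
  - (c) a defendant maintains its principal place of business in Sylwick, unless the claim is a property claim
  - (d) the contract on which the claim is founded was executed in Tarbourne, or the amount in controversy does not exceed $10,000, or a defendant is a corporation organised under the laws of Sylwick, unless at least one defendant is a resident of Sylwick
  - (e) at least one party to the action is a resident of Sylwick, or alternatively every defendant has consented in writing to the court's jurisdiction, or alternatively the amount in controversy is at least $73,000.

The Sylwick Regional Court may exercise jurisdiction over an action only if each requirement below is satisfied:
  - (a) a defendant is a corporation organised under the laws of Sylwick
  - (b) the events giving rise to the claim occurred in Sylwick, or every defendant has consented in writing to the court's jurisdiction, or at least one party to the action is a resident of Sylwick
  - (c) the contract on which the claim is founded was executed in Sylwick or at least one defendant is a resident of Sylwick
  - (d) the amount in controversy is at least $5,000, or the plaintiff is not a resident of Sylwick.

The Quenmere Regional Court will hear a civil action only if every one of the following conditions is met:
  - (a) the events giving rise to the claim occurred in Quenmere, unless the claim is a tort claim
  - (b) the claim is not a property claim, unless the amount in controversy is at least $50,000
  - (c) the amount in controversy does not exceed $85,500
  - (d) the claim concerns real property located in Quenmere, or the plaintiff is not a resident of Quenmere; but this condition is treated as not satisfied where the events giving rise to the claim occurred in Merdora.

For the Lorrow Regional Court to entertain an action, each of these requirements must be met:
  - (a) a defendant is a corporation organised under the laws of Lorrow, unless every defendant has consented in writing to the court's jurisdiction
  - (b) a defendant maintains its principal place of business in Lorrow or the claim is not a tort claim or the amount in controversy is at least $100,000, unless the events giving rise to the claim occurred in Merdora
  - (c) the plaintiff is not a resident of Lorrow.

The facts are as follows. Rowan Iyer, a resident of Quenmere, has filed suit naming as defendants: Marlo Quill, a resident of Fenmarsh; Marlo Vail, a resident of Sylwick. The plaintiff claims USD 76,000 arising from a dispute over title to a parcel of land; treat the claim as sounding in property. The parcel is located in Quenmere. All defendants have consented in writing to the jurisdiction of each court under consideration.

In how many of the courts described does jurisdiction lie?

3

The Civil Court of Sylwick:
  (a) The plaintiff resides in Quenmere — that alternative is enough. Met.
  (b) The plaintiff resides in Quenmere, which is not Sylwick. Met.
  (c) No defendant is a corporation. The proviso rescues it, though: the claim is a property claim. Met.
  (d) No contract (and hence no place of execution) is alleged; the amount in controversy is 76,000 dollars, above the $10,000 ceiling; no defendant is a corporation — no alternative holds. The proviso rescues it, though: Marlo Vail resides in Sylwick. Satisfied.
  (e) Marlo Vail resides in Sylwick, which satisfies one of the alternatives. Condition met.
  → The court has jurisdiction.
The Sylwick Regional Court:
  (a) No defendant is a corporation. Fails.
  (b) Every defendant has filed written consent, which satisfies one of the alternatives. Condition met.
  (c) Marlo Vail resides in Sylwick, so this disjunct is met. Condition met.
  (d) The amount in controversy is USD 76,000, which meets the USD 5,000 floor, which satisfies one of the alternatives. Met.
  → At least one condition fails; no jurisdiction.
The Quenmere Regional Court:
  (a) The operative events occurred in Quenmere. Met.
  (b) The claim is a property claim. The proviso rescues it, though: the amount in controversy is 76,000 dollars, which meets the USD 50,000 floor. Met.
  (c) The amount in controversy is $76,000, within the 85,500 dollars ceiling. Satisfied.
  (d) The property lies in Quenmere, so this disjunct is met. The carve-out does not apply: the operative events occurred in Quenmere, not Merdora. Condition met.
  → The court has jurisdiction.
The Lorrow Regional Court:
  (a) No defendant is a corporation. However, every defendant has filed written consent, so the 'unless' proviso supplies this condition. Met.
  (b) The claim is a property claim, not a tort claim, which satisfies one of the alternatives. Condition met.
  (c) The plaintiff resides in Quenmere, which is not Lorrow. Satisfied.
  → Every requirement is satisfied — jurisdiction.
Courts with jurisdiction: the Civil Court of Sylwick, the Quenmere Regional Court, the Lorrow Regional Court — 3 in total.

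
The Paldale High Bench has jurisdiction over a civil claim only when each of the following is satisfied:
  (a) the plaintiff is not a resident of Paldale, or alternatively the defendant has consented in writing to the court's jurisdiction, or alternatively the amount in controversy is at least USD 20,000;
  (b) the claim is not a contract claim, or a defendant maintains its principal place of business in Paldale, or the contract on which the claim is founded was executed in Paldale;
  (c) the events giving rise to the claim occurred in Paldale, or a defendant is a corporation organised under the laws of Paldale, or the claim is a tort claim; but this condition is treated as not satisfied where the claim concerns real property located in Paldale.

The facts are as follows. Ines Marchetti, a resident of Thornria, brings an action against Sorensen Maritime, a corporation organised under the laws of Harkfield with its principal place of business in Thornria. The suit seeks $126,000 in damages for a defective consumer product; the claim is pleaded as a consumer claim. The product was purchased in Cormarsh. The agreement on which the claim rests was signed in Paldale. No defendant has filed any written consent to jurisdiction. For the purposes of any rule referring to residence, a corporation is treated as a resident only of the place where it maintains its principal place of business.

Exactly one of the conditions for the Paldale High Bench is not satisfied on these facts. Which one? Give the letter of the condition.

(c)

The Paldale High Bench:
  (a) The plaintiff resides in Thornria, which is not Paldale, so one alternative holds. Condition met.
  (b) The claim is a consumer claim, not a contract claim, which satisfies one of the alternatives. Condition met.
  (c) The operative events occurred in Cormarsh, not Paldale; the corporate defendant(s) are organised in Harkfield, not Paldale; the claim is a consumer claim, not a tort claim — no alternative holds. Not met.
Only condition (c) fails.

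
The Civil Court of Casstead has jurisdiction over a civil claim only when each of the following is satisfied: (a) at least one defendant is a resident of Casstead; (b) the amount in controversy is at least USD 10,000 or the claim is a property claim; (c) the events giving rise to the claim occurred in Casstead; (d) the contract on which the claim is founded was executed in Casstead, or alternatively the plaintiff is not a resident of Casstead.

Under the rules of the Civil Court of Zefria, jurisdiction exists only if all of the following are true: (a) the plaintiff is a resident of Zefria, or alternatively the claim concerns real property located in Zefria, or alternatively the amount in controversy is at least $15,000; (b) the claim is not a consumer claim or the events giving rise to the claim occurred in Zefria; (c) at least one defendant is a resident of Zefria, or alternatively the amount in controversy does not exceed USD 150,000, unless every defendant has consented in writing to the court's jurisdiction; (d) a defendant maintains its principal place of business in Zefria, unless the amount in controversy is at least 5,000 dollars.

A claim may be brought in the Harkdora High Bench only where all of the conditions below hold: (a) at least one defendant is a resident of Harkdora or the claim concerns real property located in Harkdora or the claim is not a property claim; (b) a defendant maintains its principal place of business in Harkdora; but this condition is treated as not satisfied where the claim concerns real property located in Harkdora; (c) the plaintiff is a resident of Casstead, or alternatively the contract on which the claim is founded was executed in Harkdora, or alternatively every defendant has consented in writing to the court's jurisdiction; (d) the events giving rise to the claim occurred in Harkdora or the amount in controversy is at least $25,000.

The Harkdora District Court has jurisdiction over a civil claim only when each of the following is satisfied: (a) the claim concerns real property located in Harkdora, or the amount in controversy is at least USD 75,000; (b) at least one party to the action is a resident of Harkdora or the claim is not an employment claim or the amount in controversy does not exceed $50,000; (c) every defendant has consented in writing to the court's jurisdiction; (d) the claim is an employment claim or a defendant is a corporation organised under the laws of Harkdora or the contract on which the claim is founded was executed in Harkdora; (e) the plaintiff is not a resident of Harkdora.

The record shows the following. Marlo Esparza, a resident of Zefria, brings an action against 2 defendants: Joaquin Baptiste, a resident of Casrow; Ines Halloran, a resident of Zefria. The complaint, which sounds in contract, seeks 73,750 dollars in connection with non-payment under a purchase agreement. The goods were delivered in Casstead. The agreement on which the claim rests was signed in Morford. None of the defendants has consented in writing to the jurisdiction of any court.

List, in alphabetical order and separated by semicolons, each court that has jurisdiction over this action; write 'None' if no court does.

The Civil Court of Casstead:
  (a) No defendant resides in Casstead (they reside in Casrow, Zefria). Fails.
  (b) The amount in controversy is USD 73,750, which meets the 10,000 dollars floor, so one alternative holds. Satisfied.
  (c) The operative events occurred in Casstead. Condition met.
  (d) The plaintiff resides in Zefria, which is not Casstead, which satisfies one of the alternatives. Condition met.
  → The court lacks jurisdiction.
The Civil Court of Zefria:
  (a) The plaintiff resides in Zefria, so one alternative holds. Condition met.
  (b) The claim is a contract claim, not a consumer claim, so one alternative holds. Satisfied.
  (c) Ines Halloran resides in Zefria, which satisfies one of the alternatives. Satisfied.
  (d) No defendant is a corporation. The proviso rescues it, though: the amount in controversy is $73,750, which meets the USD 5,000 floor. Satisfied.
  → Every requirement is satisfied — jurisdiction.
The Harkdora High Bench:
  (a) The claim is a contract claim, not a property claim — that alternative is enough. Met.
  (b) No defendant is a corporation. Not satisfied.
  (c) The plaintiff resides in Zefria, not Casstead; the contract was executed in Morford, not Harkdora; no such written consent has been filed — no alternative holds. Fails.
  (d) The amount in controversy is $73,750, which meets the $25,000 floor, so this disjunct is met. Satisfied.
  → No jurisdiction.
The Harkdora District Court:
  (a) The claim does not concern real property; the amount in controversy is 73,750 dollars, below the $75,000 floor — every alternative fails. Not satisfied.
  (b) The claim is a contract claim, not an employment claim — that alternative is enough. Condition met.
  (c) No such written consent has been filed. Not met.
  (d) The claim is a contract claim, not an employment claim; no defendant is a corporation; the contract was executed in Morford, not Harkdora — no alternative holds. Condition not met.
  (e) The plaintiff resides in Zefria, which is not Harkdora. Condition met.
  → Not every requirement is met — no jurisdiction.

the Civil Court of Zefria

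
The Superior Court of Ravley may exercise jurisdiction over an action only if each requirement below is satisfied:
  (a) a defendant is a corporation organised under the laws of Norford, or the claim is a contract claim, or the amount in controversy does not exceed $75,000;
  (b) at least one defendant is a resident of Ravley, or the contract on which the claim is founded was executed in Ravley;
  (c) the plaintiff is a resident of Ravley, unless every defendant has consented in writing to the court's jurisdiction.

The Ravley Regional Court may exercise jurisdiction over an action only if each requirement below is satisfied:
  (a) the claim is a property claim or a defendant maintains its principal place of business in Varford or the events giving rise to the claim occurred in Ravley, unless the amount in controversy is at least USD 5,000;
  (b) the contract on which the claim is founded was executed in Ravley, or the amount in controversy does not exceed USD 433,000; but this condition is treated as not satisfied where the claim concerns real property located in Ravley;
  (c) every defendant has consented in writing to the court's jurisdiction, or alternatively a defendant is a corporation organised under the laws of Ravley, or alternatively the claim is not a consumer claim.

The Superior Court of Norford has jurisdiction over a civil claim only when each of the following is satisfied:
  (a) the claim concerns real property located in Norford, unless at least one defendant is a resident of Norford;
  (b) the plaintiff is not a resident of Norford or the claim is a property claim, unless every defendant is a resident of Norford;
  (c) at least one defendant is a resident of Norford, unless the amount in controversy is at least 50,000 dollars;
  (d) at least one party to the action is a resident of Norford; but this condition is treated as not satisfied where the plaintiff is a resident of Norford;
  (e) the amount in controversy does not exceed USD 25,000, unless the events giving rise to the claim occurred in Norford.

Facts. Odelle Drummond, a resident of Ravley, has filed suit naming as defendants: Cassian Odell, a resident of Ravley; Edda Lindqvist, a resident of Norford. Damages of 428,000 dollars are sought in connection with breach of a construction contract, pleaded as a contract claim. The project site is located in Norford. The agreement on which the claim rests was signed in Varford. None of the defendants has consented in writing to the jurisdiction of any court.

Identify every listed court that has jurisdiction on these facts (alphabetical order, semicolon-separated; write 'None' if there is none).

the Ravley Regional Court; the Superior Court of Norford; the Superior Court of Ravley

The Superior Court of Ravley:
  (a) The claim is a contract claim, so one alternative holds. Satisfied.
  (b) Cassian Odell resides in Ravley — that alternative is enough. Met.
  (c) The plaintiff resides in Ravley. Met.
  → Every requirement is satisfied — jurisdiction.
The Ravley Regional Court:
  (a) The claim is a contract claim, not a property claim; no defendant is a corporation; the operative events occurred in Norford, not Ravley — none of the alternatives is met. However, the amount in controversy is $428,000, which meets the $5,000 floor, so the 'unless' proviso supplies this condition. Met.
  (b) The amount in controversy is USD 428,000, within the USD 433,000 ceiling, so this disjunct is met. And the carve-out is inapplicable — the claim does not concern real property. Condition met.
  (c) The claim is a contract claim, not a consumer claim — that alternative is enough. Condition met.
  → Every requirement is satisfied — jurisdiction.
The Superior Court of Norford:
  (a) The claim does not concern real property. However, Edda Lindqvist resides in Norford, so the 'unless' proviso supplies this condition. Condition met.
  (b) The plaintiff resides in Ravley, which is not Norford, so this disjunct is met. Condition met.
  (c) Edda Lindqvist resides in Norford. Met.
  (d) Edda Lindqvist resides in Norford. The carve-out does not apply: the plaintiff resides in Ravley, not Norford. Condition met.
  (e) The amount in controversy is 428,000 dollars, above the 25,000 dollars ceiling. But the operative events occurred in Norford, and the 'unless' clause therefore excuses the requirement. Condition met.
  → Jurisdiction lies.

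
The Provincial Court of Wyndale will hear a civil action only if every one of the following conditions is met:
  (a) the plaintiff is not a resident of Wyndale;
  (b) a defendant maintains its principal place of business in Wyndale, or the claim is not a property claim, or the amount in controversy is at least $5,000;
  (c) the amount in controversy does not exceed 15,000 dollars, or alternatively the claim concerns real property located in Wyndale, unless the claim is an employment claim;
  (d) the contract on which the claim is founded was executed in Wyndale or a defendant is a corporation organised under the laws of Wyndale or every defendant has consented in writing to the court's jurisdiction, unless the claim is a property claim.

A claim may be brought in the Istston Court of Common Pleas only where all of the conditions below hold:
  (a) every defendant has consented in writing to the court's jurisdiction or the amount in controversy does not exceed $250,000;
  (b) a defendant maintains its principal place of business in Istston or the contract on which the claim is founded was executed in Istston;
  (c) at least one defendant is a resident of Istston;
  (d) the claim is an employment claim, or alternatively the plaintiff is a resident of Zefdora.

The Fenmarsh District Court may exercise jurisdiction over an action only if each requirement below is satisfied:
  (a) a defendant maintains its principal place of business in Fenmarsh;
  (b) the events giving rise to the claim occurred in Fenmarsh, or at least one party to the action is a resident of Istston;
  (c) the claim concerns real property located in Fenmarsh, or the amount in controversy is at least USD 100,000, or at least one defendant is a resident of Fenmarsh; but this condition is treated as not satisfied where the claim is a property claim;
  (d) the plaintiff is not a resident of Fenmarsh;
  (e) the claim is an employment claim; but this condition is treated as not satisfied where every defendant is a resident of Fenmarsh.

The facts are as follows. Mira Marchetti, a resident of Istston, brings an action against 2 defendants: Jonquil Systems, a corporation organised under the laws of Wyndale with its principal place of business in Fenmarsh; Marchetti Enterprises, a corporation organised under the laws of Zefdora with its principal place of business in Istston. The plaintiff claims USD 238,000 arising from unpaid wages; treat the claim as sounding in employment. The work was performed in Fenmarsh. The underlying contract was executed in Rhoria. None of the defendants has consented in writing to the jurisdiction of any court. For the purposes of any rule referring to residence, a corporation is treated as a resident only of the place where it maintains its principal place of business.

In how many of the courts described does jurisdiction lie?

3

The Provincial Court of Wyndale:
  (a) The plaintiff resides in Istston, which is not Wyndale. Met.
  (b) The claim is an employment claim, not a property claim — that alternative is enough. Condition met.
  (c) The amount in controversy is USD 238,000, above the USD 15,000 ceiling; the claim does not concern real property — every alternative fails. But the claim is an employment claim, and the 'unless' clause therefore excuses the requirement. Satisfied.
  (d) Jonquil Systems is organised under the laws of Wyndale, so one alternative holds. Condition met.
  → Every requirement is satisfied — jurisdiction.
The Istston Court of Common Pleas:
  (a) The amount in controversy is 238,000 dollars, within the 250,000 dollars ceiling, which satisfies one of the alternatives. Satisfied.
  (b) Marchetti Enterprises has its principal place of business in Istston, so one alternative holds. Condition met.
  (c) Marchetti Enterprises resides in Istston. Condition met.
  (d) The claim is an employment claim, which satisfies one of the alternatives. Met.
  → All conditions met; jurisdiction exists.
The Fenmarsh District Court:
  (a) Jonquil Systems has its principal place of business in Fenmarsh. Met.
  (b) The operative events occurred in Fenmarsh, so this disjunct is met. Met.
  (c) The amount in controversy is $238,000, which meets the USD 100,000 floor — that alternative is enough. The exception is not triggered, since the claim is an employment claim, not a property claim. Condition met.
  (d) The plaintiff resides in Istston, which is not Fenmarsh. Met.
  (e) The claim is an employment claim. And the carve-out is inapplicable — the defendants reside as follows — Jonquil Systems in Fenmarsh, Marchetti Enterprises in Istston — not all in Fenmarsh. Satisfied.
  → The court has jurisdiction.
Courts with jurisdiction: the Provincial Court of Wyndale, the Istston Court of Common Pleas, the Fenmarsh District Court — 3 in total.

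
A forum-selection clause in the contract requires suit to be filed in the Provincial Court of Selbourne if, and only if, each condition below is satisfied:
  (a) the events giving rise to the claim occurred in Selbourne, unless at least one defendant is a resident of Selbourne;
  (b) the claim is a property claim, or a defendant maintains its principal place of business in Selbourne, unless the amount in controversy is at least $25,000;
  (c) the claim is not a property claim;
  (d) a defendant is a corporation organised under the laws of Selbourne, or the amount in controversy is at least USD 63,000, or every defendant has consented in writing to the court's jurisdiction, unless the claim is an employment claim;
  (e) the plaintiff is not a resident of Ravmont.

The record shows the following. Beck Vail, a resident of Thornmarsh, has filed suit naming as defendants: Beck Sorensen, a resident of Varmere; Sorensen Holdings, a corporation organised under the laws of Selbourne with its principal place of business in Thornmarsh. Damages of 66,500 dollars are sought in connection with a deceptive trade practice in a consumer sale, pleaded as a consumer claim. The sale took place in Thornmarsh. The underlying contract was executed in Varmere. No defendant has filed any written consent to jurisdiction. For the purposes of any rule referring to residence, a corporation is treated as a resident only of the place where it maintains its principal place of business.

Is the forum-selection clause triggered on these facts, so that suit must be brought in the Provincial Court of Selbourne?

The Provincial Court of Selbourne:
  (a) The operative events occurred in Thornmarsh, not Selbourne. Nor does the 'unless' clause help: no defendant resides in Selbourne (they reside in Varmere, Thornmarsh). Not satisfied.
  (b) The claim is a consumer claim, not a property claim; the corporate defendant(s) have their principal place of business in Thornmarsh, not Selbourne — every alternative fails. The proviso rescues it, though: the amount in controversy is USD 66,500, which meets the USD 25,000 floor. Satisfied.
  (c) The claim is a consumer claim, not a property claim. Condition met.
  (d) Sorensen Holdings is organised under the laws of Selbourne — that alternative is enough. Satisfied.
  (e) The plaintiff resides in Thornmarsh, which is not Ravmont. Condition met.
  → The clause does not apply.

No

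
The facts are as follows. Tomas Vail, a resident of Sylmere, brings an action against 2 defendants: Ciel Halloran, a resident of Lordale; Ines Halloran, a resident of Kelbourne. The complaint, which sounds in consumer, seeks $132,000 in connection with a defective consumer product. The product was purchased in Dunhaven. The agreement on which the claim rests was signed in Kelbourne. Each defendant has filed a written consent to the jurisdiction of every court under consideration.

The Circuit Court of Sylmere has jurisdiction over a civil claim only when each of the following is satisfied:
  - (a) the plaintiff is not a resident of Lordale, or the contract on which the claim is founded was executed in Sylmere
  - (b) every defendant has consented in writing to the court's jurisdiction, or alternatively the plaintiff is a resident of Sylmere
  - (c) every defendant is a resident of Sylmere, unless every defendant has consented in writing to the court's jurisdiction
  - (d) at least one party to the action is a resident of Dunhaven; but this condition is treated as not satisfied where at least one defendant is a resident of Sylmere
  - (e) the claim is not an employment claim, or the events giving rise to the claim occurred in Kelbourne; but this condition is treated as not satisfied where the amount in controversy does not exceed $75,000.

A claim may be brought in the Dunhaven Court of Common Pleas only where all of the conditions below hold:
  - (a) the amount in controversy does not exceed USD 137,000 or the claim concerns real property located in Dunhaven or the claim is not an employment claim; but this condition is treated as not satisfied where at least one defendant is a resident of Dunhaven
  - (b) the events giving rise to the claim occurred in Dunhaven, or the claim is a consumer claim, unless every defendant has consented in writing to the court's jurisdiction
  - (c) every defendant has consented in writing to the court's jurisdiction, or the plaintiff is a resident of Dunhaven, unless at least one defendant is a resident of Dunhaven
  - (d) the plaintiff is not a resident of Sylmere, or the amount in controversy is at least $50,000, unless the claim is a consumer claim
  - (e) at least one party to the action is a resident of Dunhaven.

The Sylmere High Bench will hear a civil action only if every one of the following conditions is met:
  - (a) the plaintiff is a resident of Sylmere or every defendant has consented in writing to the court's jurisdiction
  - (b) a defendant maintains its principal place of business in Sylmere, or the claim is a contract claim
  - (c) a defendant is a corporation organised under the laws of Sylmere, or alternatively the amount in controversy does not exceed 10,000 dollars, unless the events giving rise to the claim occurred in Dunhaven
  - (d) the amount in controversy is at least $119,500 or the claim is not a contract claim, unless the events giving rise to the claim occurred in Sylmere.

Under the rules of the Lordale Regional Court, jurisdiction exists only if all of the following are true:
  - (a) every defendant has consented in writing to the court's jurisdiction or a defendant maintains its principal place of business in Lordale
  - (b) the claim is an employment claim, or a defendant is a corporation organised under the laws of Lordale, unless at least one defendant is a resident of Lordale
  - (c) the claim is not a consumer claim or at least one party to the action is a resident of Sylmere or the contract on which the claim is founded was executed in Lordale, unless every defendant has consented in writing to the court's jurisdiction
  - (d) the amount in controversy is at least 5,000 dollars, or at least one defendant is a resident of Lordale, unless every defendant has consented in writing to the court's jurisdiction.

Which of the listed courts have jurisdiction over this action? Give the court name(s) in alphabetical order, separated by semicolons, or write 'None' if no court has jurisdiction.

The Circuit Court of Sylmere:
  (a) The plaintiff resides in Sylmere, which is not Lordale, so this disjunct is met. Condition met.
  (b) Every defendant has filed written consent, so this disjunct is met. Satisfied.
  (c) The defendants reside as follows — Ciel Halloran in Lordale, Ines Halloran in Kelbourne — not all in Sylmere. The proviso rescues it, though: every defendant has filed written consent. Satisfied.
  (d) No party resides in Dunhaven. Not satisfied.
  (e) The claim is a consumer claim, not an employment claim, so this disjunct is met. And the carve-out is inapplicable — the amount in controversy is USD 132,000, above the 75,000 dollars ceiling. Condition met.
  → The court lacks jurisdiction.
The Dunhaven Court of Common Pleas:
  (a) The amount in controversy is USD 132,000, within the USD 137,000 ceiling, so this disjunct is met. The exception is not triggered, since no defendant resides in Dunhaven (they reside in Lordale, Kelbourne). Satisfied.
  (b) The operative events occurred in Dunhaven, which satisfies one of the alternatives. Met.
  (c) Every defendant has filed written consent, so this disjunct is met. Met.
  (d) The amount in controversy is $132,000, which meets the USD 50,000 floor, so one alternative holds. Condition met.
  (e) No party resides in Dunhaven. Condition not met.
  → The court lacks jurisdiction.
The Sylmere High Bench:
  (a) The plaintiff resides in Sylmere, which satisfies one of the alternatives. Satisfied.
  (b) No defendant is a corporation; the claim is a consumer claim, not a contract claim — none of the alternatives is met. Condition not met.
  (c) No defendant is a corporation; the amount in controversy is $132,000, above the 10,000 dollars ceiling — every alternative fails. The proviso rescues it, though: the operative events occurred in Dunhaven. Met.
  (d) The amount in controversy is 132,000 dollars, which meets the USD 119,500 floor, so this disjunct is met. Met.
  → No jurisdiction.
The Lordale Regional Court:
  (a) Every defendant has filed written consent — that alternative is enough. Satisfied.
  (b) The claim is a consumer claim, not an employment claim; no defendant is a corporation — none of the alternatives is met. However, Ciel Halloran resides in Lordale, so the 'unless' proviso supplies this condition. Condition met.
  (c) Tomas Vail resides in Sylmere, so this disjunct is met. Satisfied.
  (d) The amount in controversy is USD 132,000, which meets the USD 5,000 floor, so this disjunct is met. Met.
  → The court has jurisdiction.

the Lordale Regional Court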